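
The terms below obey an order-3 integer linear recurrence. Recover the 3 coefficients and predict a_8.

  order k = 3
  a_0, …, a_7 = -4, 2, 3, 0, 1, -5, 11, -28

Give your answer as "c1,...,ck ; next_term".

  a_3 = -2·3 + 1·2 + -1·-4 = 0
  a_4 = -2·0 + 1·3 + -1·2 = 1
  a_5 = -2·1 + 1·0 + -1·3 = -5
  a_6 = -2·-5 + 1·1 + -1·0 = 11
  a_7 = -2·11 + 1·-5 + -1·1 = -28
  a_8 = -2·-28 + 1·11 + -1·-5 = 72

-2,1,-1 ; 72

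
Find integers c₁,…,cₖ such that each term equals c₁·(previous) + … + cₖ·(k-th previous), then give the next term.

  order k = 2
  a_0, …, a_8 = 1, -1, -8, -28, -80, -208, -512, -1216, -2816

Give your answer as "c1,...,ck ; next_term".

  a_2 = 4·-1 + -4·1 = -8
  a_3 = 4·-8 + -4·-1 = -28
  a_4 = 4·-28 + -4·-8 = -80
  a_5 = 4·-80 + -4·-28 = -208
  a_6 = 4·-208 + -4·-80 = -512
  a_7 = 4·-512 + -4·-208 = -1216
  a_8 = 4·-1216 + -4·-512 = -2816
  a_9 = 4·-2816 + -4·-1216 = -6400

4,-4 ; -6400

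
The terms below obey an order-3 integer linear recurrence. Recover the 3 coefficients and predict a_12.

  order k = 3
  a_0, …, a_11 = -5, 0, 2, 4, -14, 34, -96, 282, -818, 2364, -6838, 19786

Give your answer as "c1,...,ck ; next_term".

-3,-1,-2 ; -57248

  a_3 = -3·2 + -1·0 + -2·-5 = 4
  a_4 = -3·4 + -1·2 + -2·0 = -14
  a_5 = -3·-14 + -1·4 + -2·2 = 34
  a_6 = -3·34 + -1·-14 + -2·4 = -96
  a_7 = -3·-96 + -1·34 + -2·-14 = 282
  a_8 = -3·282 + -1·-96 + -2·34 = -818
  a_9 = -3·-818 + -1·282 + -2·-96 = 2364
  a_10 = -3·2364 + -1·-818 + -2·282 = -6838
  a_11 = -3·-6838 + -1·2364 + -2·-818 = 19786
  a_12 = -3·19786 + -1·-6838 + -2·2364 = -57248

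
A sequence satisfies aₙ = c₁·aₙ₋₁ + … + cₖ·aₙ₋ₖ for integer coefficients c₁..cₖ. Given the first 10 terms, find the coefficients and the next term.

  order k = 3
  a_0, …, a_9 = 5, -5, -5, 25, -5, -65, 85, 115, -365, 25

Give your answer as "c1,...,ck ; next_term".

0,-2,3 ; 1075

  a_3 = 0·-5 + -2·-5 + 3·5 = 25
  a_4 = 0·25 + -2·-5 + 3·-5 = -5
  a_5 = 0·-5 + -2·25 + 3·-5 = -65
  a_6 = 0·-65 + -2·-5 + 3·25 = 85
  a_7 = 0·85 + -2·-65 + 3·-5 = 115
  a_8 = 0·115 + -2·85 + 3·-65 = -365
  a_9 = 0·-365 + -2·115 + 3·85 = 25
  a_10 = 0·25 + -2·-365 + 3·115 = 1075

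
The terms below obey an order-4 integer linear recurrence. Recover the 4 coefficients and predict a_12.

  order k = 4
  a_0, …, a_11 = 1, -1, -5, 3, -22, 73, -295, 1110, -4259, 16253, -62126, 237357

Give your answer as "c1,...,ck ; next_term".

-3,3,0,2 ; -906967

  a_4 = -3·3 + 3·-5 + 0·-1 + 2·1 = -22
  a_5 = -3·-22 + 3·3 + 0·-5 + 2·-1 = 73
  a_6 = -3·73 + 3·-22 + 0·3 + 2·-5 = -295
  a_7 = -3·-295 + 3·73 + 0·-22 + 2·3 = 1110
  a_8 = -3·1110 + 3·-295 + 0·73 + 2·-22 = -4259
  a_9 = -3·-4259 + 3·1110 + 0·-295 + 2·73 = 16253
  a_10 = -3·16253 + 3·-4259 + 0·1110 + 2·-295 = -62126
  a_11 = -3·-62126 + 3·16253 + 0·-4259 + 2·1110 = 237357
  a_12 = -3·237357 + 3·-62126 + 0·16253 + 2·-4259 = -906967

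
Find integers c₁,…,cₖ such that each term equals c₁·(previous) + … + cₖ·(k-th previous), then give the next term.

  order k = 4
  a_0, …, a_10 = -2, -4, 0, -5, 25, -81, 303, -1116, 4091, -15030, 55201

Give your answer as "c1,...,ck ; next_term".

  a_4 = -3·-5 + 2·0 + -2·-4 + -1·-2 = 25
  a_5 = -3·25 + 2·-5 + -2·0 + -1·-4 = -81
  a_6 = -3·-81 + 2·25 + -2·-5 + -1·0 = 303
  a_7 = -3·303 + 2·-81 + -2·25 + -1·-5 = -1116
  a_8 = -3·-1116 + 2·303 + -2·-81 + -1·25 = 4091
  a_9 = -3·4091 + 2·-1116 + -2·303 + -1·-81 = -15030
  a_10 = -3·-15030 + 2·4091 + -2·-1116 + -1·303 = 55201
  a_11 = -3·55201 + 2·-15030 + -2·4091 + -1·-1116 = -202729

-3,2,-2,-1 ; -202729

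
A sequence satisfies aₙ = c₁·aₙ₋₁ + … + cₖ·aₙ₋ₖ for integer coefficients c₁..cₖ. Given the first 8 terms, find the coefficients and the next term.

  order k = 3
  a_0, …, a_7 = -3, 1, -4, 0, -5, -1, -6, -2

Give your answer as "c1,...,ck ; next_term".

  a_3 = 1·-4 + 1·1 + -1·-3 = 0
  a_4 = 1·0 + 1·-4 + -1·1 = -5
  a_5 = 1·-5 + 1·0 + -1·-4 = -1
  a_6 = 1·-1 + 1·-5 + -1·0 = -6
  a_7 = 1·-6 + 1·-1 + -1·-5 = -2
  a_8 = 1·-2 + 1·-6 + -1·-1 = -7

1,1,-1 ; -7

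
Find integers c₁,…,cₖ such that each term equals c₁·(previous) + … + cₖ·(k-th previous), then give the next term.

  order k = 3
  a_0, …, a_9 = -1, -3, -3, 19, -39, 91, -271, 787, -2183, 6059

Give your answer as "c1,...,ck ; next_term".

-3,-2,-4 ; -16959

  a_3 = -3·-3 + -2·-3 + -4·-1 = 19
  a_4 = -3·19 + -2·-3 + -4·-3 = -39
  a_5 = -3·-39 + -2·19 + -4·-3 = 91
  a_6 = -3·91 + -2·-39 + -4·19 = -271
  a_7 = -3·-271 + -2·91 + -4·-39 = 787
  a_8 = -3·787 + -2·-271 + -4·91 = -2183
  a_9 = -3·-2183 + -2·787 + -4·-271 = 6059
  a_10 = -3·6059 + -2·-2183 + -4·787 = -16959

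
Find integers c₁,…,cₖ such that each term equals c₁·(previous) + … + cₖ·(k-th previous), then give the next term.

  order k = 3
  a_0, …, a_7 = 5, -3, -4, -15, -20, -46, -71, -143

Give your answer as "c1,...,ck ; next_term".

1,2,-1 ; -239

  a_3 = 1·-4 + 2·-3 + -1·5 = -15
  a_4 = 1·-15 + 2·-4 + -1·-3 = -20
  a_5 = 1·-20 + 2·-15 + -1·-4 = -46
  a_6 = 1·-46 + 2·-20 + -1·-15 = -71
  a_7 = 1·-71 + 2·-46 + -1·-20 = -143
  a_8 = 1·-143 + 2·-71 + -1·-46 = -239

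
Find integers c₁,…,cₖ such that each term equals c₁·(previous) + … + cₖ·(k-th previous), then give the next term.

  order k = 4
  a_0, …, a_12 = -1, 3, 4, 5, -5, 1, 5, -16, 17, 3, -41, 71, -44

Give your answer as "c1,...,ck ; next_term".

-1,-1,1,-1 ; -71

  a_4 = -1·5 + -1·4 + 1·3 + -1·-1 = -5
  a_5 = -1·-5 + -1·5 + 1·4 + -1·3 = 1
  a_6 = -1·1 + -1·-5 + 1·5 + -1·4 = 5
  a_7 = -1·5 + -1·1 + 1·-5 + -1·5 = -16
  a_8 = -1·-16 + -1·5 + 1·1 + -1·-5 = 17
  a_9 = -1·17 + -1·-16 + 1·5 + -1·1 = 3
  a_10 = -1·3 + -1·17 + 1·-16 + -1·5 = -41
  a_11 = -1·-41 + -1·3 + 1·17 + -1·-16 = 71
  a_12 = -1·71 + -1·-41 + 1·3 + -1·17 = -44
  a_13 = -1·-44 + -1·71 + 1·-41 + -1·3 = -71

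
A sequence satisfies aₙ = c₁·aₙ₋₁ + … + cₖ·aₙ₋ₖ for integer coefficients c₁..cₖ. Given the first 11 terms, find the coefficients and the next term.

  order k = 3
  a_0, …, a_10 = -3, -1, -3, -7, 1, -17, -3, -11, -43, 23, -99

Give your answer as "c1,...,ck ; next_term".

-1,1,3 ; -7

  a_3 = -1·-3 + 1·-1 + 3·-3 = -7
  a_4 = -1·-7 + 1·-3 + 3·-1 = 1
  a_5 = -1·1 + 1·-7 + 3·-3 = -17
  a_6 = -1·-17 + 1·1 + 3·-7 = -3
  a_7 = -1·-3 + 1·-17 + 3·1 = -11
  a_8 = -1·-11 + 1·-3 + 3·-17 = -43
  a_9 = -1·-43 + 1·-11 + 3·-3 = 23
  a_10 = -1·23 + 1·-43 + 3·-11 = -99
  a_11 = -1·-99 + 1·23 + 3·-43 = -7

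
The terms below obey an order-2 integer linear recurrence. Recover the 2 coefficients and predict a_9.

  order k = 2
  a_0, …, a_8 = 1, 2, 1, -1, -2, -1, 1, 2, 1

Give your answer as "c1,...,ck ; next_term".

1,-1 ; -1

  a_2 = 1·2 + -1·1 = 1
  a_3 = 1·1 + -1·2 = -1
  a_4 = 1·-1 + -1·1 = -2
  a_5 = 1·-2 + -1·-1 = -1
  a_6 = 1·-1 + -1·-2 = 1
  a_7 = 1·1 + -1·-1 = 2
  a_8 = 1·2 + -1·1 = 1
  a_9 = 1·1 + -1·2 = -1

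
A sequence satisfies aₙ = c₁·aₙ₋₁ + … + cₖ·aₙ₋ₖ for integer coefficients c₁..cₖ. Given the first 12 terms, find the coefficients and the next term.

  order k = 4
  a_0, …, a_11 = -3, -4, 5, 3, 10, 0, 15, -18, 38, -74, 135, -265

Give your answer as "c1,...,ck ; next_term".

  a_4 = -1·3 + 2·5 + 0·-4 + -1·-3 = 10
  a_5 = -1·10 + 2·3 + 0·5 + -1·-4 = 0
  a_6 = -1·0 + 2·10 + 0·3 + -1·5 = 15
  a_7 = -1·15 + 2·0 + 0·10 + -1·3 = -18
  a_8 = -1·-18 + 2·15 + 0·0 + -1·10 = 38
  a_9 = -1·38 + 2·-18 + 0·15 + -1·0 = -74
  a_10 = -1·-74 + 2·38 + 0·-18 + -1·15 = 135
  a_11 = -1·135 + 2·-74 + 0·38 + -1·-18 = -265
  a_12 = -1·-265 + 2·135 + 0·-74 + -1·38 = 497

-1,2,0,-1 ; 497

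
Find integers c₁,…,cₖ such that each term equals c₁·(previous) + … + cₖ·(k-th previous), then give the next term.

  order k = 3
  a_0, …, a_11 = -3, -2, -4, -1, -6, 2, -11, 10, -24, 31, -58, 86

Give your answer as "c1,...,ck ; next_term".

  a_3 = 0·-4 + 2·-2 + -1·-3 = -1
  a_4 = 0·-1 + 2·-4 + -1·-2 = -6
  a_5 = 0·-6 + 2·-1 + -1·-4 = 2
  a_6 = 0·2 + 2·-6 + -1·-1 = -11
  a_7 = 0·-11 + 2·2 + -1·-6 = 10
  a_8 = 0·10 + 2·-11 + -1·2 = -24
  a_9 = 0·-24 + 2·10 + -1·-11 = 31
  a_10 = 0·31 + 2·-24 + -1·10 = -58
  a_11 = 0·-58 + 2·31 + -1·-24 = 86
  a_12 = 0·86 + 2·-58 + -1·31 = -147

0,2,-1 ; -147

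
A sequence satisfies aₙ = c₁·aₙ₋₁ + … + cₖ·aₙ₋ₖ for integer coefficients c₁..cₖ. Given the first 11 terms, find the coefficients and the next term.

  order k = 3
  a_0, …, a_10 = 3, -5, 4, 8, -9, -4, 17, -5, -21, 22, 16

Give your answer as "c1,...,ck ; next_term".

0,-1,1 ; -43

  a_3 = 0·4 + -1·-5 + 1·3 = 8
  a_4 = 0·8 + -1·4 + 1·-5 = -9
  a_5 = 0·-9 + -1·8 + 1·4 = -4
  a_6 = 0·-4 + -1·-9 + 1·8 = 17
  a_7 = 0·17 + -1·-4 + 1·-9 = -5
  a_8 = 0·-5 + -1·17 + 1·-4 = -21
  a_9 = 0·-21 + -1·-5 + 1·17 = 22
  a_10 = 0·22 + -1·-21 + 1·-5 = 16
  a_11 = 0·16 + -1·22 + 1·-21 = -43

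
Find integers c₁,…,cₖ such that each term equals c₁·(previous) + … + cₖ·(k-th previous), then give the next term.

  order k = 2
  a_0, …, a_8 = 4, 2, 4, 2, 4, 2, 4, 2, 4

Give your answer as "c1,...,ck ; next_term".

0,1 ; 2

  a_2 = 0·2 + 1·4 = 4
  a_3 = 0·4 + 1·2 = 2
  a_4 = 0·2 + 1·4 = 4
  a_5 = 0·4 + 1·2 = 2
  a_6 = 0·2 + 1·4 = 4
  a_7 = 0·4 + 1·2 = 2
  a_8 = 0·2 + 1·4 = 4
  a_9 = 0·4 + 1·2 = 2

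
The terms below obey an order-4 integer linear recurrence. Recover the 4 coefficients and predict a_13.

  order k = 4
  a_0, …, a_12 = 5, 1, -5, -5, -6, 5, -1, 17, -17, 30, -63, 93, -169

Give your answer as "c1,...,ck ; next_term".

  a_4 = -1·-5 + 1·-5 + -1·1 + -1·5 = -6
  a_5 = -1·-6 + 1·-5 + -1·-5 + -1·1 = 5
  a_6 = -1·5 + 1·-6 + -1·-5 + -1·-5 = -1
  a_7 = -1·-1 + 1·5 + -1·-6 + -1·-5 = 17
  a_8 = -1·17 + 1·-1 + -1·5 + -1·-6 = -17
  a_9 = -1·-17 + 1·17 + -1·-1 + -1·5 = 30
  a_10 = -1·30 + 1·-17 + -1·17 + -1·-1 = -63
  a_11 = -1·-63 + 1·30 + -1·-17 + -1·17 = 93
  a_12 = -1·93 + 1·-63 + -1·30 + -1·-17 = -169
  a_13 = -1·-169 + 1·93 + -1·-63 + -1·30 = 295

-1,1,-1,-1 ; 295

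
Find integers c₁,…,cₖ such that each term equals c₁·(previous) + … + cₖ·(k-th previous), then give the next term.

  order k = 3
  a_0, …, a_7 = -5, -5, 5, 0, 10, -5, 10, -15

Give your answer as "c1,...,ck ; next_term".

0,1,-1 ; 15

  a_3 = 0·5 + 1·-5 + -1·-5 = 0
  a_4 = 0·0 + 1·5 + -1·-5 = 10
  a_5 = 0·10 + 1·0 + -1·5 = -5
  a_6 = 0·-5 + 1·10 + -1·0 = 10
  a_7 = 0·10 + 1·-5 + -1·10 = -15
  a_8 = 0·-15 + 1·10 + -1·-5 = 15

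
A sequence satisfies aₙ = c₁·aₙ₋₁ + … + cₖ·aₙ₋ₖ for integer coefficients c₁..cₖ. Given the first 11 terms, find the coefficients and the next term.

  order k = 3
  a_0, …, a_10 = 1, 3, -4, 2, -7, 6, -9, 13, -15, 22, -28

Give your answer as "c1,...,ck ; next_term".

  a_3 = 0·-4 + 1·3 + -1·1 = 2
  a_4 = 0·2 + 1·-4 + -1·3 = -7
  a_5 = 0·-7 + 1·2 + -1·-4 = 6
  a_6 = 0·6 + 1·-7 + -1·2 = -9
  a_7 = 0·-9 + 1·6 + -1·-7 = 13
  a_8 = 0·13 + 1·-9 + -1·6 = -15
  a_9 = 0·-15 + 1·13 + -1·-9 = 22
  a_10 = 0·22 + 1·-15 + -1·13 = -28
  a_11 = 0·-28 + 1·22 + -1·-15 = 37

0,1,-1 ; 37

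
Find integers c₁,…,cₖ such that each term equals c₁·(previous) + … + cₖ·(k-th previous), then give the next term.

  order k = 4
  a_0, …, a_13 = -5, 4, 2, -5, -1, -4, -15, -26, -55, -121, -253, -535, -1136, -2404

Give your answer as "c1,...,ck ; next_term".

2,0,1,-1 ; -5090

  a_4 = 2·-5 + 0·2 + 1·4 + -1·-5 = -1
  a_5 = 2·-1 + 0·-5 + 1·2 + -1·4 = -4
  a_6 = 2·-4 + 0·-1 + 1·-5 + -1·2 = -15
  a_7 = 2·-15 + 0·-4 + 1·-1 + -1·-5 = -26
  a_8 = 2·-26 + 0·-15 + 1·-4 + -1·-1 = -55
  a_9 = 2·-55 + 0·-26 + 1·-15 + -1·-4 = -121
  a_10 = 2·-121 + 0·-55 + 1·-26 + -1·-15 = -253
  a_11 = 2·-253 + 0·-121 + 1·-55 + -1·-26 = -535
  a_12 = 2·-535 + 0·-253 + 1·-121 + -1·-55 = -1136
  a_13 = 2·-1136 + 0·-535 + 1·-253 + -1·-121 = -2404
  a_14 = 2·-2404 + 0·-1136 + 1·-535 + -1·-253 = -5090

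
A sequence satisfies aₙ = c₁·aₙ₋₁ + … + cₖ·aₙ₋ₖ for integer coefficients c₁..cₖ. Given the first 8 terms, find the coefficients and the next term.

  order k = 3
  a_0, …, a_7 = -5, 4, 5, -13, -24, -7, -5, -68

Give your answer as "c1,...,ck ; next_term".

  a_3 = 2·5 + -2·4 + 3·-5 = -13
  a_4 = 2·-13 + -2·5 + 3·4 = -24
  a_5 = 2·-24 + -2·-13 + 3·5 = -7
  a_6 = 2·-7 + -2·-24 + 3·-13 = -5
  a_7 = 2·-5 + -2·-7 + 3·-24 = -68
  a_8 = 2·-68 + -2·-5 + 3·-7 = -147

2,-2,3 ; -147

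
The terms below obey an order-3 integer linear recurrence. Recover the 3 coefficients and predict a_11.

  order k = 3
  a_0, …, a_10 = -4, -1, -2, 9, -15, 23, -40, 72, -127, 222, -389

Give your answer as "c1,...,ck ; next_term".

-2,-1,-1 ; 683

  a_3 = -2·-2 + -1·-1 + -1·-4 = 9
  a_4 = -2·9 + -1·-2 + -1·-1 = -15
  a_5 = -2·-15 + -1·9 + -1·-2 = 23
  a_6 = -2·23 + -1·-15 + -1·9 = -40
  a_7 = -2·-40 + -1·23 + -1·-15 = 72
  a_8 = -2·72 + -1·-40 + -1·23 = -127
  a_9 = -2·-127 + -1·72 + -1·-40 = 222
  a_10 = -2·222 + -1·-127 + -1·72 = -389
  a_11 = -2·-389 + -1·222 + -1·-127 = 683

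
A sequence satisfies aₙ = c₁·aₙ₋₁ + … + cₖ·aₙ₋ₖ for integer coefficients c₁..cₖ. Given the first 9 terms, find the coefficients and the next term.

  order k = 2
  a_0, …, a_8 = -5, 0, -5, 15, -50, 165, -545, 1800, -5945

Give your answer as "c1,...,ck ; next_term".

  a_2 = -3·0 + 1·-5 = -5
  a_3 = -3·-5 + 1·0 = 15
  a_4 = -3·15 + 1·-5 = -50
  a_5 = -3·-50 + 1·15 = 165
  a_6 = -3·165 + 1·-50 = -545
  a_7 = -3·-545 + 1·165 = 1800
  a_8 = -3·1800 + 1·-545 = -5945
  a_9 = -3·-5945 + 1·1800 = 19635

-3,1 ; 19635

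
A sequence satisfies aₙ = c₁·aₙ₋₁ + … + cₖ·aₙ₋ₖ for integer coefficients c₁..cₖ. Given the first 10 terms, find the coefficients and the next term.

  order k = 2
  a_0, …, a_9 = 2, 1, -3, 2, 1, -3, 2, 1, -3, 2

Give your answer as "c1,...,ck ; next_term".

-1,-1 ; 1

  a_2 = -1·1 + -1·2 = -3
  a_3 = -1·-3 + -1·1 = 2
  a_4 = -1·2 + -1·-3 = 1
  a_5 = -1·1 + -1·2 = -3
  a_6 = -1·-3 + -1·1 = 2
  a_7 = -1·2 + -1·-3 = 1
  a_8 = -1·1 + -1·2 = -3
  a_9 = -1·-3 + -1·1 = 2
  a_10 = -1·2 + -1·-3 = 1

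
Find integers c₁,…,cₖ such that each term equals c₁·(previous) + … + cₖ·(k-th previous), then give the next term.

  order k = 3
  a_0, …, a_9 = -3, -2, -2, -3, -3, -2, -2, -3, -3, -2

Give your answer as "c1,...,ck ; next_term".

1,-1,1 ; -2

  a_3 = 1·-2 + -1·-2 + 1·-3 = -3
  a_4 = 1·-3 + -1·-2 + 1·-2 = -3
  a_5 = 1·-3 + -1·-3 + 1·-2 = -2
  a_6 = 1·-2 + -1·-3 + 1·-3 = -2
  a_7 = 1·-2 + -1·-2 + 1·-3 = -3
  a_8 = 1·-3 + -1·-2 + 1·-2 = -3
  a_9 = 1·-3 + -1·-3 + 1·-2 = -2
  a_10 = 1·-2 + -1·-3 + 1·-3 = -2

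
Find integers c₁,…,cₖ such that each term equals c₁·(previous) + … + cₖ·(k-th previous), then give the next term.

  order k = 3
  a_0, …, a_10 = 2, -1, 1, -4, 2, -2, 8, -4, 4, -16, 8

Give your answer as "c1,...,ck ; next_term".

  a_3 = 0·1 + 0·-1 + -2·2 = -4
  a_4 = 0·-4 + 0·1 + -2·-1 = 2
  a_5 = 0·2 + 0·-4 + -2·1 = -2
  a_6 = 0·-2 + 0·2 + -2·-4 = 8
  a_7 = 0·8 + 0·-2 + -2·2 = -4
  a_8 = 0·-4 + 0·8 + -2·-2 = 4
  a_9 = 0·4 + 0·-4 + -2·8 = -16
  a_10 = 0·-16 + 0·4 + -2·-4 = 8
  a_11 = 0·8 + 0·-16 + -2·4 = -8

0,0,-2 ; -8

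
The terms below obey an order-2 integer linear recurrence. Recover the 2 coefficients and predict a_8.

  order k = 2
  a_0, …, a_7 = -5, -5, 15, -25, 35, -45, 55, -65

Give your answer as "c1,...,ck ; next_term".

  a_2 = -2·-5 + -1·-5 = 15
  a_3 = -2·15 + -1·-5 = -25
  a_4 = -2·-25 + -1·15 = 35
  a_5 = -2·35 + -1·-25 = -45
  a_6 = -2·-45 + -1·35 = 55
  a_7 = -2·55 + -1·-45 = -65
  a_8 = -2·-65 + -1·55 = 75

-2,-1 ; 75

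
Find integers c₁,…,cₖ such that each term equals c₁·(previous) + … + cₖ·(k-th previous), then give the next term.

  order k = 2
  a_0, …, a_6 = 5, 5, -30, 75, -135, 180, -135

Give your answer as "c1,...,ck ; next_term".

-3,-3 ; -135

  a_2 = -3·5 + -3·5 = -30
  a_3 = -3·-30 + -3·5 = 75
  a_4 = -3·75 + -3·-30 = -135
  a_5 = -3·-135 + -3·75 = 180
  a_6 = -3·180 + -3·-135 = -135
  a_7 = -3·-135 + -3·180 = -135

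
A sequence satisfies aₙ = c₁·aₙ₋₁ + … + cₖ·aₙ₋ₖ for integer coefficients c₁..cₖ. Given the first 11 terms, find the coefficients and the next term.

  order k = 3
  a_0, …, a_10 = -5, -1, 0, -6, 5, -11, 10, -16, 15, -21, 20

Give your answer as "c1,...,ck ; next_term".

-1,1,1 ; -26

  a_3 = -1·0 + 1·-1 + 1·-5 = -6
  a_4 = -1·-6 + 1·0 + 1·-1 = 5
  a_5 = -1·5 + 1·-6 + 1·0 = -11
  a_6 = -1·-11 + 1·5 + 1·-6 = 10
  a_7 = -1·10 + 1·-11 + 1·5 = -16
  a_8 = -1·-16 + 1·10 + 1·-11 = 15
  a_9 = -1·15 + 1·-16 + 1·10 = -21
  a_10 = -1·-21 + 1·15 + 1·-16 = 20
  a_11 = -1·20 + 1·-21 + 1·15 = -26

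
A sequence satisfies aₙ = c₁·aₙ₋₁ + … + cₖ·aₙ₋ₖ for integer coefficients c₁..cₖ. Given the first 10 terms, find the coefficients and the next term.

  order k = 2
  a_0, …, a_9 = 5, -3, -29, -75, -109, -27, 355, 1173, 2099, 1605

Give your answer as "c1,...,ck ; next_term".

  a_2 = 3·-3 + -4·5 = -29
  a_3 = 3·-29 + -4·-3 = -75
  a_4 = 3·-75 + -4·-29 = -109
  a_5 = 3·-109 + -4·-75 = -27
  a_6 = 3·-27 + -4·-109 = 355
  a_7 = 3·355 + -4·-27 = 1173
  a_8 = 3·1173 + -4·355 = 2099
  a_9 = 3·2099 + -4·1173 = 1605
  a_10 = 3·1605 + -4·2099 = -3581

3,-4 ; -3581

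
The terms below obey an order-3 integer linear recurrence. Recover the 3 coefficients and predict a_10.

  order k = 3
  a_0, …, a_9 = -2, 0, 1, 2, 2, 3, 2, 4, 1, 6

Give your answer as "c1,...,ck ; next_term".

  a_3 = 0·1 + 2·0 + -1·-2 = 2
  a_4 = 0·2 + 2·1 + -1·0 = 2
  a_5 = 0·2 + 2·2 + -1·1 = 3
  a_6 = 0·3 + 2·2 + -1·2 = 2
  a_7 = 0·2 + 2·3 + -1·2 = 4
  a_8 = 0·4 + 2·2 + -1·3 = 1
  a_9 = 0·1 + 2·4 + -1·2 = 6
  a_10 = 0·6 + 2·1 + -1·4 = -2

0,2,-1 ; -2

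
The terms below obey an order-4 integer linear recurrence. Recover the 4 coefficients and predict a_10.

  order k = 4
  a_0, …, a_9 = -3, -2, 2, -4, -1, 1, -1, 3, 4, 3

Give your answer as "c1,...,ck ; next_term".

1,0,0,-1 ; 4

  a_4 = 1·-4 + 0·2 + 0·-2 + -1·-3 = -1
  a_5 = 1·-1 + 0·-4 + 0·2 + -1·-2 = 1
  a_6 = 1·1 + 0·-1 + 0·-4 + -1·2 = -1
  a_7 = 1·-1 + 0·1 + 0·-1 + -1·-4 = 3
  a_8 = 1·3 + 0·-1 + 0·1 + -1·-1 = 4
  a_9 = 1·4 + 0·3 + 0·-1 + -1·1 = 3
  a_10 = 1·3 + 0·4 + 0·3 + -1·-1 = 4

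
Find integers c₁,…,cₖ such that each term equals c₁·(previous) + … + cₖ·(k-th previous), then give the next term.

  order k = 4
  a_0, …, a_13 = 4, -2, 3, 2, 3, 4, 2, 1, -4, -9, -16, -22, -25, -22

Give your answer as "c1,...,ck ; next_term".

  a_4 = 1·2 + 1·3 + -1·-2 + -1·4 = 3
  a_5 = 1·3 + 1·2 + -1·3 + -1·-2 = 4
  a_6 = 1·4 + 1·3 + -1·2 + -1·3 = 2
  a_7 = 1·2 + 1·4 + -1·3 + -1·2 = 1
  a_8 = 1·1 + 1·2 + -1·4 + -1·3 = -4
  a_9 = 1·-4 + 1·1 + -1·2 + -1·4 = -9
  a_10 = 1·-9 + 1·-4 + -1·1 + -1·2 = -16
  a_11 = 1·-16 + 1·-9 + -1·-4 + -1·1 = -22
  a_12 = 1·-22 + 1·-16 + -1·-9 + -1·-4 = -25
  a_13 = 1·-25 + 1·-22 + -1·-16 + -1·-9 = -22
  a_14 = 1·-22 + 1·-25 + -1·-22 + -1·-16 = -9

1,1,-1,-1 ; -9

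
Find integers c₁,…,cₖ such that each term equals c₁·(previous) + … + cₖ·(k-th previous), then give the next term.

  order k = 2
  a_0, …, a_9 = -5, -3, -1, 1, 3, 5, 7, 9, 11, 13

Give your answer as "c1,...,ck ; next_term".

  a_2 = 2·-3 + -1·-5 = -1
  a_3 = 2·-1 + -1·-3 = 1
  a_4 = 2·1 + -1·-1 = 3
  a_5 = 2·3 + -1·1 = 5
  a_6 = 2·5 + -1·3 = 7
  a_7 = 2·7 + -1·5 = 9
  a_8 = 2·9 + -1·7 = 11
  a_9 = 2·11 + -1·9 = 13
  a_10 = 2·13 + -1·11 = 15

2,-1 ; 15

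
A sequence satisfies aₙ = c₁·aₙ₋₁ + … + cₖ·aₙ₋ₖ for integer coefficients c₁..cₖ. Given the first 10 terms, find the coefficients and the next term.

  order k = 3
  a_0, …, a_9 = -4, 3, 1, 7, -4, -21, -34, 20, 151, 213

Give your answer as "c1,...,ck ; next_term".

  a_3 = 1·1 + -2·3 + -3·-4 = 7
  a_4 = 1·7 + -2·1 + -3·3 = -4
  a_5 = 1·-4 + -2·7 + -3·1 = -21
  a_6 = 1·-21 + -2·-4 + -3·7 = -34
  a_7 = 1·-34 + -2·-21 + -3·-4 = 20
  a_8 = 1·20 + -2·-34 + -3·-21 = 151
  a_9 = 1·151 + -2·20 + -3·-34 = 213
  a_10 = 1·213 + -2·151 + -3·20 = -149

1,-2,-3 ; -149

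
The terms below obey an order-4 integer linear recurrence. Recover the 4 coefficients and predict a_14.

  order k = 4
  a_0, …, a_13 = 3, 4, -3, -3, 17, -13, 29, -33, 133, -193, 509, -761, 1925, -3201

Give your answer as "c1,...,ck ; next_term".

-1,2,2,4 ; 7565

  a_4 = -1·-3 + 2·-3 + 2·4 + 4·3 = 17
  a_5 = -1·17 + 2·-3 + 2·-3 + 4·4 = -13
  a_6 = -1·-13 + 2·17 + 2·-3 + 4·-3 = 29
  a_7 = -1·29 + 2·-13 + 2·17 + 4·-3 = -33
  a_8 = -1·-33 + 2·29 + 2·-13 + 4·17 = 133
  a_9 = -1·133 + 2·-33 + 2·29 + 4·-13 = -193
  a_10 = -1·-193 + 2·133 + 2·-33 + 4·29 = 509
  a_11 = -1·509 + 2·-193 + 2·133 + 4·-33 = -761
  a_12 = -1·-761 + 2·509 + 2·-193 + 4·133 = 1925
  a_13 = -1·1925 + 2·-761 + 2·509 + 4·-193 = -3201
  a_14 = -1·-3201 + 2·1925 + 2·-761 + 4·509 = 7565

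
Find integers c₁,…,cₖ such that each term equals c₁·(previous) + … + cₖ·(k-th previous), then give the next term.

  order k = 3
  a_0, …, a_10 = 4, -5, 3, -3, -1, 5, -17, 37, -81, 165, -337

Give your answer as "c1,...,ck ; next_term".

-2,1,2 ; 677

  a_3 = -2·3 + 1·-5 + 2·4 = -3
  a_4 = -2·-3 + 1·3 + 2·-5 = -1
  a_5 = -2·-1 + 1·-3 + 2·3 = 5
  a_6 = -2·5 + 1·-1 + 2·-3 = -17
  a_7 = -2·-17 + 1·5 + 2·-1 = 37
  a_8 = -2·37 + 1·-17 + 2·5 = -81
  a_9 = -2·-81 + 1·37 + 2·-17 = 165
  a_10 = -2·165 + 1·-81 + 2·37 = -337
  a_11 = -2·-337 + 1·165 + 2·-81 = 677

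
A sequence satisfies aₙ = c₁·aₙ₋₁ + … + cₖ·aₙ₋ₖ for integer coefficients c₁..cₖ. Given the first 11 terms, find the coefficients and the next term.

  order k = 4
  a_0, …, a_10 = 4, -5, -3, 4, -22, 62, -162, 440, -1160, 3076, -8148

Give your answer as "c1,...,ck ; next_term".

  a_4 = -2·4 + 2·-3 + 0·-5 + -2·4 = -22
  a_5 = -2·-22 + 2·4 + 0·-3 + -2·-5 = 62
  a_6 = -2·62 + 2·-22 + 0·4 + -2·-3 = -162
  a_7 = -2·-162 + 2·62 + 0·-22 + -2·4 = 440
  a_8 = -2·440 + 2·-162 + 0·62 + -2·-22 = -1160
  a_9 = -2·-1160 + 2·440 + 0·-162 + -2·62 = 3076
  a_10 = -2·3076 + 2·-1160 + 0·440 + -2·-162 = -8148
  a_11 = -2·-8148 + 2·3076 + 0·-1160 + -2·440 = 21568

-2,2,0,-2 ; 21568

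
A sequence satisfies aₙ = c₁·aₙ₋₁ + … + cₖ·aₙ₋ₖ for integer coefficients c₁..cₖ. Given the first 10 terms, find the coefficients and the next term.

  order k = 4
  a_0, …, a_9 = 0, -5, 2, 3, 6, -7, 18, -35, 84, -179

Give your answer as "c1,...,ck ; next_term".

-1,2,-1,1 ; 400

  a_4 = -1·3 + 2·2 + -1·-5 + 1·0 = 6
  a_5 = -1·6 + 2·3 + -1·2 + 1·-5 = -7
  a_6 = -1·-7 + 2·6 + -1·3 + 1·2 = 18
  a_7 = -1·18 + 2·-7 + -1·6 + 1·3 = -35
  a_8 = -1·-35 + 2·18 + -1·-7 + 1·6 = 84
  a_9 = -1·84 + 2·-35 + -1·18 + 1·-7 = -179
  a_10 = -1·-179 + 2·84 + -1·-35 + 1·18 = 400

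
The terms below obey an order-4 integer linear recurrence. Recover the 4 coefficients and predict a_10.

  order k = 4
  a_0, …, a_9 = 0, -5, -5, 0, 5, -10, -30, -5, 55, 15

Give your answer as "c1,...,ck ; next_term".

  a_4 = 1·0 + -2·-5 + 1·-5 + 2·0 = 5
  a_5 = 1·5 + -2·0 + 1·-5 + 2·-5 = -10
  a_6 = 1·-10 + -2·5 + 1·0 + 2·-5 = -30
  a_7 = 1·-30 + -2·-10 + 1·5 + 2·0 = -5
  a_8 = 1·-5 + -2·-30 + 1·-10 + 2·5 = 55
  a_9 = 1·55 + -2·-5 + 1·-30 + 2·-10 = 15
  a_10 = 1·15 + -2·55 + 1·-5 + 2·-30 = -160

1,-2,1,2 ; -160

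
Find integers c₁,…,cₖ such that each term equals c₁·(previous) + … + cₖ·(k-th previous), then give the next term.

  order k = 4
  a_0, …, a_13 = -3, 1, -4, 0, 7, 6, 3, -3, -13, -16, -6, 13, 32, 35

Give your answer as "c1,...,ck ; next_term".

  a_4 = 1·0 + -1·-4 + 0·1 + -1·-3 = 7
  a_5 = 1·7 + -1·0 + 0·-4 + -1·1 = 6
  a_6 = 1·6 + -1·7 + 0·0 + -1·-4 = 3
  a_7 = 1·3 + -1·6 + 0·7 + -1·0 = -3
  a_8 = 1·-3 + -1·3 + 0·6 + -1·7 = -13
  a_9 = 1·-13 + -1·-3 + 0·3 + -1·6 = -16
  a_10 = 1·-16 + -1·-13 + 0·-3 + -1·3 = -6
  a_11 = 1·-6 + -1·-16 + 0·-13 + -1·-3 = 13
  a_12 = 1·13 + -1·-6 + 0·-16 + -1·-13 = 32
  a_13 = 1·32 + -1·13 + 0·-6 + -1·-16 = 35
  a_14 = 1·35 + -1·32 + 0·13 + -1·-6 = 9

1,-1,0,-1 ; 9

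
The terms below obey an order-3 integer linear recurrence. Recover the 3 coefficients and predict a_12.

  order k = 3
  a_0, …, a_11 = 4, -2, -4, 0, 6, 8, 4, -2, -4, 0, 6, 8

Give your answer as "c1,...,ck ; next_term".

2,-2,1 ; 4

  a_3 = 2·-4 + -2·-2 + 1·4 = 0
  a_4 = 2·0 + -2·-4 + 1·-2 = 6
  a_5 = 2·6 + -2·0 + 1·-4 = 8
  a_6 = 2·8 + -2·6 + 1·0 = 4
  a_7 = 2·4 + -2·8 + 1·6 = -2
  a_8 = 2·-2 + -2·4 + 1·8 = -4
  a_9 = 2·-4 + -2·-2 + 1·4 = 0
  a_10 = 2·0 + -2·-4 + 1·-2 = 6
  a_11 = 2·6 + -2·0 + 1·-4 = 8
  a_12 = 2·8 + -2·6 + 1·0 = 4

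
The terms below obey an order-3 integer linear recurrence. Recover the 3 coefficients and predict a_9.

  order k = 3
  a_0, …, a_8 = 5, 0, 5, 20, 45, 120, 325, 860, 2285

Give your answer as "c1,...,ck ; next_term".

  a_3 = 2·5 + 1·0 + 2·5 = 20
  a_4 = 2·20 + 1·5 + 2·0 = 45
  a_5 = 2·45 + 1·20 + 2·5 = 120
  a_6 = 2·120 + 1·45 + 2·20 = 325
  a_7 = 2·325 + 1·120 + 2·45 = 860
  a_8 = 2·860 + 1·325 + 2·120 = 2285
  a_9 = 2·2285 + 1·860 + 2·325 = 6080

2,1,2 ; 6080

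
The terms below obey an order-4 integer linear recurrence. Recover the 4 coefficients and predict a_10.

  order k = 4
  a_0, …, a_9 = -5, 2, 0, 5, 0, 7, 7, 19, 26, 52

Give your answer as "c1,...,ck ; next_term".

1,1,0,1 ; 85

  a_4 = 1·5 + 1·0 + 0·2 + 1·-5 = 0
  a_5 = 1·0 + 1·5 + 0·0 + 1·2 = 7
  a_6 = 1·7 + 1·0 + 0·5 + 1·0 = 7
  a_7 = 1·7 + 1·7 + 0·0 + 1·5 = 19
  a_8 = 1·19 + 1·7 + 0·7 + 1·0 = 26
  a_9 = 1·26 + 1·19 + 0·7 + 1·7 = 52
  a_10 = 1·52 + 1·26 + 0·19 + 1·7 = 85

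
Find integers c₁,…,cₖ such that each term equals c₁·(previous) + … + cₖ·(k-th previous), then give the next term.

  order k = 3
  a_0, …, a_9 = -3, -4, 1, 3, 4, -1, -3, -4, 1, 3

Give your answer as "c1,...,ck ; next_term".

0,0,-1 ; 4

  a_3 = 0·1 + 0·-4 + -1·-3 = 3
  a_4 = 0·3 + 0·1 + -1·-4 = 4
  a_5 = 0·4 + 0·3 + -1·1 = -1
  a_6 = 0·-1 + 0·4 + -1·3 = -3
  a_7 = 0·-3 + 0·-1 + -1·4 = -4
  a_8 = 0·-4 + 0·-3 + -1·-1 = 1
  a_9 = 0·1 + 0·-4 + -1·-3 = 3
  a_10 = 0·3 + 0·1 + -1·-4 = 4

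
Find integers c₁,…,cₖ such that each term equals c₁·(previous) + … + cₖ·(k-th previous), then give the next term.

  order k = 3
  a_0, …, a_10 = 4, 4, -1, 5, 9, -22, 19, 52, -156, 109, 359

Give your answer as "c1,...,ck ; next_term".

  a_3 = -1·-1 + -2·4 + 3·4 = 5
  a_4 = -1·5 + -2·-1 + 3·4 = 9
  a_5 = -1·9 + -2·5 + 3·-1 = -22
  a_6 = -1·-22 + -2·9 + 3·5 = 19
  a_7 = -1·19 + -2·-22 + 3·9 = 52
  a_8 = -1·52 + -2·19 + 3·-22 = -156
  a_9 = -1·-156 + -2·52 + 3·19 = 109
  a_10 = -1·109 + -2·-156 + 3·52 = 359
  a_11 = -1·359 + -2·109 + 3·-156 = -1045

-1,-2,3 ; -1045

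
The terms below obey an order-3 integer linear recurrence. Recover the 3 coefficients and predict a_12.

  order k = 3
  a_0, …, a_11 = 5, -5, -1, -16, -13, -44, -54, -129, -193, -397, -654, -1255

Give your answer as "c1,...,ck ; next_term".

1,2,-1 ; -2166

  a_3 = 1·-1 + 2·-5 + -1·5 = -16
  a_4 = 1·-16 + 2·-1 + -1·-5 = -13
  a_5 = 1·-13 + 2·-16 + -1·-1 = -44
  a_6 = 1·-44 + 2·-13 + -1·-16 = -54
  a_7 = 1·-54 + 2·-44 + -1·-13 = -129
  a_8 = 1·-129 + 2·-54 + -1·-44 = -193
  a_9 = 1·-193 + 2·-129 + -1·-54 = -397
  a_10 = 1·-397 + 2·-193 + -1·-129 = -654
  a_11 = 1·-654 + 2·-397 + -1·-193 = -1255
  a_12 = 1·-1255 + 2·-654 + -1·-397 = -2166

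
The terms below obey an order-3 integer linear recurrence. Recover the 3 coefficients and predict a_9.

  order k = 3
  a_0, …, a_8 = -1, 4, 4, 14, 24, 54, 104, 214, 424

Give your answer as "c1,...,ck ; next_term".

  a_3 = 2·4 + 1·4 + -2·-1 = 14
  a_4 = 2·14 + 1·4 + -2·4 = 24
  a_5 = 2·24 + 1·14 + -2·4 = 54
  a_6 = 2·54 + 1·24 + -2·14 = 104
  a_7 = 2·104 + 1·54 + -2·24 = 214
  a_8 = 2·214 + 1·104 + -2·54 = 424
  a_9 = 2·424 + 1·214 + -2·104 = 854

2,1,-2 ; 854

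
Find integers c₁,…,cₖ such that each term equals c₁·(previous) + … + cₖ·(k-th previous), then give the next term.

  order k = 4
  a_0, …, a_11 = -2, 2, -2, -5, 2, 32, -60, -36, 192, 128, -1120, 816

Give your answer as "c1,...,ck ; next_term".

  a_4 = -2·-5 + -4·-2 + -4·2 + 4·-2 = 2
  a_5 = -2·2 + -4·-5 + -4·-2 + 4·2 = 32
  a_6 = -2·32 + -4·2 + -4·-5 + 4·-2 = -60
  a_7 = -2·-60 + -4·32 + -4·2 + 4·-5 = -36
  a_8 = -2·-36 + -4·-60 + -4·32 + 4·2 = 192
  a_9 = -2·192 + -4·-36 + -4·-60 + 4·32 = 128
  a_10 = -2·128 + -4·192 + -4·-36 + 4·-60 = -1120
  a_11 = -2·-1120 + -4·128 + -4·192 + 4·-36 = 816
  a_12 = -2·816 + -4·-1120 + -4·128 + 4·192 = 3104

-2,-4,-4,4 ; 3104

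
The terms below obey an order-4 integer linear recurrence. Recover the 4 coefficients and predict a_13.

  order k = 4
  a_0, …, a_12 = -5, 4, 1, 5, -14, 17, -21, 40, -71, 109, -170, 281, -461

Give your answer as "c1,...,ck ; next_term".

  a_4 = -1·5 + 0·1 + -1·4 + 1·-5 = -14
  a_5 = -1·-14 + 0·5 + -1·1 + 1·4 = 17
  a_6 = -1·17 + 0·-14 + -1·5 + 1·1 = -21
  a_7 = -1·-21 + 0·17 + -1·-14 + 1·5 = 40
  a_8 = -1·40 + 0·-21 + -1·17 + 1·-14 = -71
  a_9 = -1·-71 + 0·40 + -1·-21 + 1·17 = 109
  a_10 = -1·109 + 0·-71 + -1·40 + 1·-21 = -170
  a_11 = -1·-170 + 0·109 + -1·-71 + 1·40 = 281
  a_12 = -1·281 + 0·-170 + -1·109 + 1·-71 = -461
  a_13 = -1·-461 + 0·281 + -1·-170 + 1·109 = 740

-1,0,-1,1 ; 740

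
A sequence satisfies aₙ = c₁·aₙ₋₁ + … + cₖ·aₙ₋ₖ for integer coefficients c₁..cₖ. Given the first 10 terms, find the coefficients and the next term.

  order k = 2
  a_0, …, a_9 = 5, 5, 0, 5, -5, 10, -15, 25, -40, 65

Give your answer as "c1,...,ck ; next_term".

-1,1 ; -105

  a_2 = -1·5 + 1·5 = 0
  a_3 = -1·0 + 1·5 = 5
  a_4 = -1·5 + 1·0 = -5
  a_5 = -1·-5 + 1·5 = 10
  a_6 = -1·10 + 1·-5 = -15
  a_7 = -1·-15 + 1·10 = 25
  a_8 = -1·25 + 1·-15 = -40
  a_9 = -1·-40 + 1·25 = 65
  a_10 = -1·65 + 1·-40 = -105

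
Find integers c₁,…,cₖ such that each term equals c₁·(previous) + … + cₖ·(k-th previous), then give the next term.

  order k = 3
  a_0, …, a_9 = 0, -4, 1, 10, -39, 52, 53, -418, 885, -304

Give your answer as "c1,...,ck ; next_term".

  a_3 = -2·1 + -3·-4 + 4·0 = 10
  a_4 = -2·10 + -3·1 + 4·-4 = -39
  a_5 = -2·-39 + -3·10 + 4·1 = 52
  a_6 = -2·52 + -3·-39 + 4·10 = 53
  a_7 = -2·53 + -3·52 + 4·-39 = -418
  a_8 = -2·-418 + -3·53 + 4·52 = 885
  a_9 = -2·885 + -3·-418 + 4·53 = -304
  a_10 = -2·-304 + -3·885 + 4·-418 = -3719

-2,-3,4 ; -3719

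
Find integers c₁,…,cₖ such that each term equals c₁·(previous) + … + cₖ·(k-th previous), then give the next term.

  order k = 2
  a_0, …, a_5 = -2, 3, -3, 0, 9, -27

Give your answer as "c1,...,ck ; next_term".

  a_2 = -3·3 + -3·-2 = -3
  a_3 = -3·-3 + -3·3 = 0
  a_4 = -3·0 + -3·-3 = 9
  a_5 = -3·9 + -3·0 = -27
  a_6 = -3·-27 + -3·9 = 54

-3,-3 ; 54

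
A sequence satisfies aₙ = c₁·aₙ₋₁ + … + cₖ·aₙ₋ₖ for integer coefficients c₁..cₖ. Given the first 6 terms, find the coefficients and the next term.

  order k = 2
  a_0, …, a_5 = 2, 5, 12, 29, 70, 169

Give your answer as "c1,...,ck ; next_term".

  a_2 = 2·5 + 1·2 = 12
  a_3 = 2·12 + 1·5 = 29
  a_4 = 2·29 + 1·12 = 70
  a_5 = 2·70 + 1·29 = 169
  a_6 = 2·169 + 1·70 = 408

2,1 ; 408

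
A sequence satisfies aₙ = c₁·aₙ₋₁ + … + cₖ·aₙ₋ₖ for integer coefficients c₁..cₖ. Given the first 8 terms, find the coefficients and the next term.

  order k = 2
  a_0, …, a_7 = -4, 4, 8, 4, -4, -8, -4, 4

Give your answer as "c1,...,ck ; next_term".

  a_2 = 1·4 + -1·-4 = 8
  a_3 = 1·8 + -1·4 = 4
  a_4 = 1·4 + -1·8 = -4
  a_5 = 1·-4 + -1·4 = -8
  a_6 = 1·-8 + -1·-4 = -4
  a_7 = 1·-4 + -1·-8 = 4
  a_8 = 1·4 + -1·-4 = 8

1,-1 ; 8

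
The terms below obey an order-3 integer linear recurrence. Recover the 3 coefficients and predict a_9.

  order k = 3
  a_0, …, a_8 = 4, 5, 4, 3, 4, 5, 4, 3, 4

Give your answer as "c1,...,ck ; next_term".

1,-1,1 ; 5

  a_3 = 1·4 + -1·5 + 1·4 = 3
  a_4 = 1·3 + -1·4 + 1·5 = 4
  a_5 = 1·4 + -1·3 + 1·4 = 5
  a_6 = 1·5 + -1·4 + 1·3 = 4
  a_7 = 1·4 + -1·5 + 1·4 = 3
  a_8 = 1·3 + -1·4 + 1·5 = 4
  a_9 = 1·4 + -1·3 + 1·4 = 5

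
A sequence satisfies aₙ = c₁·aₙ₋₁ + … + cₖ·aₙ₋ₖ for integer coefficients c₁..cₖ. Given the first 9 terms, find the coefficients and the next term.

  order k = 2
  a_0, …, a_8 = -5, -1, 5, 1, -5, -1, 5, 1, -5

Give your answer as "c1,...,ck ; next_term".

  a_2 = 0·-1 + -1·-5 = 5
  a_3 = 0·5 + -1·-1 = 1
  a_4 = 0·1 + -1·5 = -5
  a_5 = 0·-5 + -1·1 = -1
  a_6 = 0·-1 + -1·-5 = 5
  a_7 = 0·5 + -1·-1 = 1
  a_8 = 0·1 + -1·5 = -5
  a_9 = 0·-5 + -1·1 = -1

0,-1 ; -1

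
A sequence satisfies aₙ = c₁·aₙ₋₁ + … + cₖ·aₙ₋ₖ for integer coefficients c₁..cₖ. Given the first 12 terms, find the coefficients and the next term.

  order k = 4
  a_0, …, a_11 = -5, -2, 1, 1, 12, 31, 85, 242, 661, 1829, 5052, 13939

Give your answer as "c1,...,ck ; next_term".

2,2,1,-2 ; 38489

  a_4 = 2·1 + 2·1 + 1·-2 + -2·-5 = 12
  a_5 = 2·12 + 2·1 + 1·1 + -2·-2 = 31
  a_6 = 2·31 + 2·12 + 1·1 + -2·1 = 85
  a_7 = 2·85 + 2·31 + 1·12 + -2·1 = 242
  a_8 = 2·242 + 2·85 + 1·31 + -2·12 = 661
  a_9 = 2·661 + 2·242 + 1·85 + -2·31 = 1829
  a_10 = 2·1829 + 2·661 + 1·242 + -2·85 = 5052
  a_11 = 2·5052 + 2·1829 + 1·661 + -2·242 = 13939
  a_12 = 2·13939 + 2·5052 + 1·1829 + -2·661 = 38489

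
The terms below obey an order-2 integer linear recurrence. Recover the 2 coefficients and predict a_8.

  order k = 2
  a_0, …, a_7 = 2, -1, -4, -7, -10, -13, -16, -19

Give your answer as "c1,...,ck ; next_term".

2,-1 ; -22

  a_2 = 2·-1 + -1·2 = -4
  a_3 = 2·-4 + -1·-1 = -7
  a_4 = 2·-7 + -1·-4 = -10
  a_5 = 2·-10 + -1·-7 = -13
  a_6 = 2·-13 + -1·-10 = -16
  a_7 = 2·-16 + -1·-13 = -19
  a_8 = 2·-19 + -1·-16 = -22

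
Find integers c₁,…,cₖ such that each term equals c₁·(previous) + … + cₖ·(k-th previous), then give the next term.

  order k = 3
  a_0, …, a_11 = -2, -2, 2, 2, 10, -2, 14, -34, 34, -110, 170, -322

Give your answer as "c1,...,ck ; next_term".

0,2,-3 ; 670

  a_3 = 0·2 + 2·-2 + -3·-2 = 2
  a_4 = 0·2 + 2·2 + -3·-2 = 10
  a_5 = 0·10 + 2·2 + -3·2 = -2
  a_6 = 0·-2 + 2·10 + -3·2 = 14
  a_7 = 0·14 + 2·-2 + -3·10 = -34
  a_8 = 0·-34 + 2·14 + -3·-2 = 34
  a_9 = 0·34 + 2·-34 + -3·14 = -110
  a_10 = 0·-110 + 2·34 + -3·-34 = 170
  a_11 = 0·170 + 2·-110 + -3·34 = -322
  a_12 = 0·-322 + 2·170 + -3·-110 = 670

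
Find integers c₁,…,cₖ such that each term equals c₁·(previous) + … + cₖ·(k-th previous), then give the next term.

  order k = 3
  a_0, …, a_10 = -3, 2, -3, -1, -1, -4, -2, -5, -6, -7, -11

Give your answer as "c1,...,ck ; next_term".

0,1,1 ; -13

  a_3 = 0·-3 + 1·2 + 1·-3 = -1
  a_4 = 0·-1 + 1·-3 + 1·2 = -1
  a_5 = 0·-1 + 1·-1 + 1·-3 = -4
  a_6 = 0·-4 + 1·-1 + 1·-1 = -2
  a_7 = 0·-2 + 1·-4 + 1·-1 = -5
  a_8 = 0·-5 + 1·-2 + 1·-4 = -6
  a_9 = 0·-6 + 1·-5 + 1·-2 = -7
  a_10 = 0·-7 + 1·-6 + 1·-5 = -11
  a_11 = 0·-11 + 1·-7 + 1·-6 = -13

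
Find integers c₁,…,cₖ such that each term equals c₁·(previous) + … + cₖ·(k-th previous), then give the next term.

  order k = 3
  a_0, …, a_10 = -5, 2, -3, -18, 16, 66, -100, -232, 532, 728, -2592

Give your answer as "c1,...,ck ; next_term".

  a_3 = 0·-3 + -4·2 + 2·-5 = -18
  a_4 = 0·-18 + -4·-3 + 2·2 = 16
  a_5 = 0·16 + -4·-18 + 2·-3 = 66
  a_6 = 0·66 + -4·16 + 2·-18 = -100
  a_7 = 0·-100 + -4·66 + 2·16 = -232
  a_8 = 0·-232 + -4·-100 + 2·66 = 532
  a_9 = 0·532 + -4·-232 + 2·-100 = 728
  a_10 = 0·728 + -4·532 + 2·-232 = -2592
  a_11 = 0·-2592 + -4·728 + 2·532 = -1848

0,-4,2 ; -1848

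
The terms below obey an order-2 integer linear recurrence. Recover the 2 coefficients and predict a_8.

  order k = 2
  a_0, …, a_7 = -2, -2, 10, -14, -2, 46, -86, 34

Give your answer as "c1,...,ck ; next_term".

-2,-3 ; 190

  a_2 = -2·-2 + -3·-2 = 10
  a_3 = -2·10 + -3·-2 = -14
  a_4 = -2·-14 + -3·10 = -2
  a_5 = -2·-2 + -3·-14 = 46
  a_6 = -2·46 + -3·-2 = -86
  a_7 = -2·-86 + -3·46 = 34
  a_8 = -2·34 + -3·-86 = 190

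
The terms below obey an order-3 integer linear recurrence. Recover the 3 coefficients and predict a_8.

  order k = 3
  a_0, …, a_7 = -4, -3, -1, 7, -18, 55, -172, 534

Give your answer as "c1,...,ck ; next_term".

-3,0,-1 ; -1657

  a_3 = -3·-1 + 0·-3 + -1·-4 = 7
  a_4 = -3·7 + 0·-1 + -1·-3 = -18
  a_5 = -3·-18 + 0·7 + -1·-1 = 55
  a_6 = -3·55 + 0·-18 + -1·7 = -172
  a_7 = -3·-172 + 0·55 + -1·-18 = 534
  a_8 = -3·534 + 0·-172 + -1·55 = -1657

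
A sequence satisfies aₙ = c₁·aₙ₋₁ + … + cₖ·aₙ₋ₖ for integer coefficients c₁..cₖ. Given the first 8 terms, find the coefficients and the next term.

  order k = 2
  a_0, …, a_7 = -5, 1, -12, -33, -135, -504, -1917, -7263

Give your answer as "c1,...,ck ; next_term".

  a_2 = 3·1 + 3·-5 = -12
  a_3 = 3·-12 + 3·1 = -33
  a_4 = 3·-33 + 3·-12 = -135
  a_5 = 3·-135 + 3·-33 = -504
  a_6 = 3·-504 + 3·-135 = -1917
  a_7 = 3·-1917 + 3·-504 = -7263
  a_8 = 3·-7263 + 3·-1917 = -27540

3,3 ; -27540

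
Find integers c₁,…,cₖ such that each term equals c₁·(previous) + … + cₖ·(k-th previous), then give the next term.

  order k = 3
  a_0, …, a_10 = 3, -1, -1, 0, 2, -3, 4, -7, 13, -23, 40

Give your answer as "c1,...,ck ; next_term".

  a_3 = -2·-1 + -1·-1 + -1·3 = 0
  a_4 = -2·0 + -1·-1 + -1·-1 = 2
  a_5 = -2·2 + -1·0 + -1·-1 = -3
  a_6 = -2·-3 + -1·2 + -1·0 = 4
  a_7 = -2·4 + -1·-3 + -1·2 = -7
  a_8 = -2·-7 + -1·4 + -1·-3 = 13
  a_9 = -2·13 + -1·-7 + -1·4 = -23
  a_10 = -2·-23 + -1·13 + -1·-7 = 40
  a_11 = -2·40 + -1·-23 + -1·13 = -70

-2,-1,-1 ; -70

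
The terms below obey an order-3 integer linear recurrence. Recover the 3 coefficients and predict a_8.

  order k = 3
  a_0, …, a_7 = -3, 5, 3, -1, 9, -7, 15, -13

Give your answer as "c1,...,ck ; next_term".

-1,1,1 ; 21

  a_3 = -1·3 + 1·5 + 1·-3 = -1
  a_4 = -1·-1 + 1·3 + 1·5 = 9
  a_5 = -1·9 + 1·-1 + 1·3 = -7
  a_6 = -1·-7 + 1·9 + 1·-1 = 15
  a_7 = -1·15 + 1·-7 + 1·9 = -13
  a_8 = -1·-13 + 1·15 + 1·-7 = 21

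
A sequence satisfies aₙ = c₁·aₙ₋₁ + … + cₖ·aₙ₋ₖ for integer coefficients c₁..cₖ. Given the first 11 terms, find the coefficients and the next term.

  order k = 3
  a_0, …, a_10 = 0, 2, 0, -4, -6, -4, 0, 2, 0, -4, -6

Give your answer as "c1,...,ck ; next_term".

2,-2,1 ; -4

  a_3 = 2·0 + -2·2 + 1·0 = -4
  a_4 = 2·-4 + -2·0 + 1·2 = -6
  a_5 = 2·-6 + -2·-4 + 1·0 = -4
  a_6 = 2·-4 + -2·-6 + 1·-4 = 0
  a_7 = 2·0 + -2·-4 + 1·-6 = 2
  a_8 = 2·2 + -2·0 + 1·-4 = 0
  a_9 = 2·0 + -2·2 + 1·0 = -4
  a_10 = 2·-4 + -2·0 + 1·2 = -6
  a_11 = 2·-6 + -2·-4 + 1·0 = -4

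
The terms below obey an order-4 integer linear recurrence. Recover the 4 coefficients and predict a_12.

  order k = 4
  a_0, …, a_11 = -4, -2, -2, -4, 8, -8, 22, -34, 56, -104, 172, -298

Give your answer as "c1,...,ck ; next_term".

-1,1,-1,-1 ; 518

  a_4 = -1·-4 + 1·-2 + -1·-2 + -1·-4 = 8
  a_5 = -1·8 + 1·-4 + -1·-2 + -1·-2 = -8
  a_6 = -1·-8 + 1·8 + -1·-4 + -1·-2 = 22
  a_7 = -1·22 + 1·-8 + -1·8 + -1·-4 = -34
  a_8 = -1·-34 + 1·22 + -1·-8 + -1·8 = 56
  a_9 = -1·56 + 1·-34 + -1·22 + -1·-8 = -104
  a_10 = -1·-104 + 1·56 + -1·-34 + -1·22 = 172
  a_11 = -1·172 + 1·-104 + -1·56 + -1·-34 = -298
  a_12 = -1·-298 + 1·172 + -1·-104 + -1·56 = 518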